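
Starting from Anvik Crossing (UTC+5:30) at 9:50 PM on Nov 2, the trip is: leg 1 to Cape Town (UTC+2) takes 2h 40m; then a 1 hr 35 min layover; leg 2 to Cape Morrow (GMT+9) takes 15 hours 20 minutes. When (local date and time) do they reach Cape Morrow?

8:55 PM on November 3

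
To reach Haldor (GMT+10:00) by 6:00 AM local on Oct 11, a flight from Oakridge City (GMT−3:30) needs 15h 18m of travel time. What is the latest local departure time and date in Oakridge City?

1:12 AM on Oct 10

Target arrival in UTC: 6:00 AM − 10:00 = 8:00 PM on Oct 10.
Subtract 15 hours 18 minutes → departure 4:42 AM UTC on Oct 10.
Oakridge City is UTC−3:30: 4:42 AM − 3:30 = 1:12 AM on Oct 10.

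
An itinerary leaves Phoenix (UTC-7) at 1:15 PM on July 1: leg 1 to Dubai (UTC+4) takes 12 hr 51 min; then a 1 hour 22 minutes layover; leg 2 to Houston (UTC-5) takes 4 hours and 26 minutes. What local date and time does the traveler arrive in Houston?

9:54 AM on Jul 2

Convert departure to UTC: 1:15 PM + 7:00 = 8:15 PM UTC on Jul 1.
Add 12 hours and 51 minutes leg 1 → 9:06 AM UTC (Jul 2).
Add 1 hour and 22 minutes layover in Dubai → 10:28 AM UTC.
Add 4 hours 26 minutes leg 2 → 2:54 PM UTC.
Houston is UTC−5:00, so local arrival = 2:54 PM − 5:00 = 9:54 AM on Jul 2.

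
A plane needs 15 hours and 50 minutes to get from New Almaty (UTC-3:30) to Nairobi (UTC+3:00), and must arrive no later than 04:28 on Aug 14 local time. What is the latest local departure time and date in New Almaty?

Target arrival in UTC: 04:28 − 3:00 = 01:28 on Aug 14.
Subtract 15 hours 50 minutes → departure 09:38 UTC on Aug 13.
New Almaty is UTC−3:30: 09:38 − 3:30 = 06:08 on Aug 13.

06:08 on August 13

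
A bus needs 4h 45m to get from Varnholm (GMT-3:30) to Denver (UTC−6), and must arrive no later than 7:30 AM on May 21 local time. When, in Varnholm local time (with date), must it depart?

Target arrival in UTC: 7:30 AM + 6:00 = 1:30 PM on May 21.
Subtract 4 hours 45 minutes → departure 8:45 AM UTC on May 21.
Varnholm is UTC−3:30: 8:45 AM − 3:30 = 5:15 AM on May 21.

5:15 AM on May 21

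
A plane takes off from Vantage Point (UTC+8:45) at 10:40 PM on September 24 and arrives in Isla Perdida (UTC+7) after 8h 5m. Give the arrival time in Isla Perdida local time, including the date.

5:00 AM on Sep 25

Convert departure to UTC: 10:40 PM − 8:45 = 1:55 PM UTC on Sep 24.
Add 8 hours 5 minutes travel time → 10:00 PM UTC.
Isla Perdida is UTC+7:00, so local arrival = 10:00 PM + 7:00 = 5:00 AM on Sep 25.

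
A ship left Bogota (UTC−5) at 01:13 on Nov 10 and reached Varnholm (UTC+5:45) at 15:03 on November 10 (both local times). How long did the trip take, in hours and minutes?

3 hours 5 minutes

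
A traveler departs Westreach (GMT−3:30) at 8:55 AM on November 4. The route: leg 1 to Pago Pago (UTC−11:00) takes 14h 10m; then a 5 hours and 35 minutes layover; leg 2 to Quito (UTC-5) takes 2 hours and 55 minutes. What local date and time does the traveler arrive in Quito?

6:05 AM on November 5

Convert departure to UTC: 8:55 AM + 3:30 = 12:25 PM UTC on Nov 4.
Add 14 hours and 10 minutes leg 1 → 2:35 AM UTC (Nov 5).
Add 5 hours and 35 minutes layover in Pago Pago → 8:10 AM UTC.
Add 2 hours 55 minutes leg 2 → 11:05 AM UTC.
Quito is UTC−5:00, so local arrival = 11:05 AM − 5:00 = 6:05 AM on Nov 5.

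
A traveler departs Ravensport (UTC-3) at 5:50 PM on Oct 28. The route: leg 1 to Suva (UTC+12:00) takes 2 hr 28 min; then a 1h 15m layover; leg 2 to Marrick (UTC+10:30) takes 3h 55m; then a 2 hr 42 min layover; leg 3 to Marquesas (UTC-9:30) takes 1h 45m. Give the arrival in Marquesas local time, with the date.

Convert departure to UTC: 5:50 PM + 3:00 = 8:50 PM UTC on Oct 28.
Add 2 hours 28 minutes leg 1 → 11:18 PM UTC.
Add 1 hour 15 minutes layover in Suva → 12:33 AM UTC (Oct 29).
Add 3 hours and 55 minutes leg 2 → 4:28 AM UTC.
Add 2 hours and 42 minutes layover in Marrick → 7:10 AM UTC.
Add 1 hour 45 minutes leg 3 → 8:55 AM UTC.
Marquesas is UTC−9:30, so local arrival = 8:55 AM − 9:30 = 11:25 PM on Oct 28.

11:25 PM on October 28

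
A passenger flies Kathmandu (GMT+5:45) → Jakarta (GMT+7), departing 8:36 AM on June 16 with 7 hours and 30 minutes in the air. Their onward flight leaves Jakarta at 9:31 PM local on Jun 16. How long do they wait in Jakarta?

4 hours 10 minutes

Convert departure to UTC: 8:36 AM − 5:45 = 2:51 AM UTC on Jun 16.
Add 7 hours 30 minutes flight time → 10:21 AM UTC.
Jakarta is UTC+7:00, so local arrival = 10:21 AM + 7:00 = 5:21 PM on Jun 16.
Layover = 9:31 PM − 5:21 PM = 4 hours 10 minutes.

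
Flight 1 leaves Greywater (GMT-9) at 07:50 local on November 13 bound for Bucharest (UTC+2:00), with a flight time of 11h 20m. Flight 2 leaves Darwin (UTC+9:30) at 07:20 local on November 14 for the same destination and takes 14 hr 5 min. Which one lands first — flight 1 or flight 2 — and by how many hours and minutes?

the first, by 7 hours 45 minutes

Flight 1 in UTC: 07:50 + 9:00 = 16:50 on Nov 13.
+11 hours and 20 minutes → arrive 04:10 UTC on Nov 14.
Flight 2 in UTC: 07:20 − 9:30 = 21:50 on Nov 13.
+14 hours 5 minutes → arrive 11:55 UTC on Nov 14.
Flight 1 lands earlier by 7 hours 45 minutes.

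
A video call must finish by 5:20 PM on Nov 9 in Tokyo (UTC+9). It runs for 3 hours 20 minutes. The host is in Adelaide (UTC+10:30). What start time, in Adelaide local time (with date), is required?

3:30 PM on November 9

Target end time in UTC: 5:20 PM − 9:00 = 8:20 AM on Nov 9.
Subtract 3 hours and 20 minutes → start 5:00 AM UTC on Nov 9.
Adelaide is UTC+10:30: 5:00 AM + 10:30 = 3:30 PM on Nov 9.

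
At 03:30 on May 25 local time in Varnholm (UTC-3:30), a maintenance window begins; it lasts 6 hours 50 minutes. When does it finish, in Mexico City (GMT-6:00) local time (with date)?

07:50 on May 25

Convert start to UTC: 03:30 + 3:30 = 07:00 UTC on May 25.
Add 6 hours and 50 minutes duration → 13:50 UTC.
Mexico City is UTC−6:00, so local end time = 13:50 − 6:00 = 07:50 on May 25.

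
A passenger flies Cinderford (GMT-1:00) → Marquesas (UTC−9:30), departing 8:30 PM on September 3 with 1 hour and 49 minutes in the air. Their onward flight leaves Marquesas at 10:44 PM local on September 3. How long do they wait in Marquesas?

8 hours 55 minutes

Convert departure to UTC: 8:30 PM + 1:00 = 9:30 PM UTC on Sep 3.
Add 1 hour 49 minutes flight time → 11:19 PM UTC.
Marquesas is UTC−9:30, so local arrival = 11:19 PM − 9:30 = 1:49 PM on Sep 3.
Layover = 10:44 PM − 1:49 PM = 8 hours 55 minutes.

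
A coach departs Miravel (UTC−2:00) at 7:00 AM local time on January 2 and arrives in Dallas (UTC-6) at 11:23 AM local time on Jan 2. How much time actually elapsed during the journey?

Departure in UTC: 7:00 AM + 2:00 = 9:00 AM on Jan 2.
Arrival in UTC: 11:23 AM + 6:00 = 5:23 PM on Jan 2.
Elapsed = 5:23 PM − 9:00 AM = 8 hours 23 minutes.

8 hours 23 minutes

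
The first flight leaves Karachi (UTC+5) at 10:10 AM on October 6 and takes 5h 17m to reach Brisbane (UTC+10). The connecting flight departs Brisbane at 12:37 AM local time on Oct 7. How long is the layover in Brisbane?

Convert departure to UTC: 10:10 AM − 5:00 = 5:10 AM UTC on Oct 6.
Add 5 hours 17 minutes flight time → 10:27 AM UTC.
Brisbane is UTC+10:00, so local arrival = 10:27 AM + 10:00 = 8:27 PM on Oct 6.
Layover = 12:37 AM − 8:27 PM (+1 day) = 4 hours 10 minutes.

4 hours 10 minutes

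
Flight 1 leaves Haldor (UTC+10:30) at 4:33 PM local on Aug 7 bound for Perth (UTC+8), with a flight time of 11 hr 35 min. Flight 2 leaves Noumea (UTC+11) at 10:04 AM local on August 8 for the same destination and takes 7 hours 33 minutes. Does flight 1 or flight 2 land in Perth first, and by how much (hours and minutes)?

the first, by 12 hours 59 minutes

Flight 1 in UTC: 4:33 PM − 10:30 = 6:03 AM on Aug 7.
+11 hours and 35 minutes → arrive 5:38 PM UTC on Aug 7.
Flight 2 in UTC: 10:04 AM − 11:00 = 11:04 PM on Aug 7.
+7 hours and 33 minutes → arrive 6:37 AM UTC on Aug 8.
Flight 1 lands earlier by 12 hours 59 minutes.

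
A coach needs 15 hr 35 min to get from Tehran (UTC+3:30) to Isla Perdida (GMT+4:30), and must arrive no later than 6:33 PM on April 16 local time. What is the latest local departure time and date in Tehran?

Target arrival in UTC: 6:33 PM − 4:30 = 2:03 PM on Apr 16.
Subtract 15 hours and 35 minutes → departure 10:28 PM UTC on Apr 15.
Tehran is UTC+3:30: 10:28 PM + 3:30 = 1:58 AM on Apr 16.

1:58 AM on April 16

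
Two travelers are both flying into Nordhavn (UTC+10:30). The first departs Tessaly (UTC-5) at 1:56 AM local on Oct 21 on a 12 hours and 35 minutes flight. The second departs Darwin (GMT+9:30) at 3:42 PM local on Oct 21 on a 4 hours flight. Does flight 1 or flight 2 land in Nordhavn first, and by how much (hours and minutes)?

the second, by 9 hours 19 minutes

Flight 1 in UTC: 1:56 AM + 5:00 = 6:56 AM on Oct 21.
+12 hours 35 minutes → arrive 7:31 PM UTC on Oct 21.
Flight 2 in UTC: 3:42 PM − 9:30 = 6:12 AM on Oct 21.
+4 hours → arrive 10:12 AM UTC on Oct 21.
Flight 2 lands earlier by 9 hours 19 minutes.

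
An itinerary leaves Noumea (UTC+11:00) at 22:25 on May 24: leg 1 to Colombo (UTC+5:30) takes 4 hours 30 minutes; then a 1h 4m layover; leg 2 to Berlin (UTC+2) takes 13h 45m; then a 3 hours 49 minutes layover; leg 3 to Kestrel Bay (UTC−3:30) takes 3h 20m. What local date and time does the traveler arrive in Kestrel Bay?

10:23 on May 25

Convert departure to UTC: 22:25 − 11:00 = 11:25 UTC on May 24.
Add 4 hours 30 minutes leg 1 → 15:55 UTC.
Add 1 hour and 4 minutes layover in Colombo → 16:59 UTC.
Add 13 hours 45 minutes leg 2 → 06:44 UTC (May 25).
Add 3 hours and 49 minutes layover in Berlin → 10:33 UTC.
Add 3 hours and 20 minutes leg 3 → 13:53 UTC.
Kestrel Bay is UTC−3:30, so local arrival = 13:53 − 3:30 = 10:23 on May 25.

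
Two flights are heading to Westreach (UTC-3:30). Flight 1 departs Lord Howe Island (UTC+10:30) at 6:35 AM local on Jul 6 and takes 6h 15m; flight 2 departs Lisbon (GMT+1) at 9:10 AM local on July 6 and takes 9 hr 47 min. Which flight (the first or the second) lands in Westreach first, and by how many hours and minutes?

the first, by 15 hours 37 minutes

Flight 1 in UTC: 6:35 AM − 10:30 = 8:05 PM on Jul 5.
+6 hours and 15 minutes → arrive 2:20 AM UTC on Jul 6.
Flight 2 in UTC: 9:10 AM − 1:00 = 8:10 AM on Jul 6.
+9 hours and 47 minutes → arrive 5:57 PM UTC on Jul 6.
Flight 1 lands earlier by 15 hours 37 minutes.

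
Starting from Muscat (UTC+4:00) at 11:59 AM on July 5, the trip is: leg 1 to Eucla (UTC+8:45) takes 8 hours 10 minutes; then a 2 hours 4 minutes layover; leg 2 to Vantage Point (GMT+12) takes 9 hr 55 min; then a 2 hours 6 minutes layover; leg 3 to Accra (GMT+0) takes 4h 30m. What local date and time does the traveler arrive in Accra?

Convert departure to UTC: 11:59 AM − 4:00 = 7:59 AM UTC on Jul 5.
Add 8 hours and 10 minutes leg 1 → 4:09 PM UTC.
Add 2 hours and 4 minutes layover in Eucla → 6:13 PM UTC.
Add 9 hours 55 minutes leg 2 → 4:08 AM UTC (Jul 6).
Add 2 hours and 6 minutes layover in Vantage Point → 6:14 AM UTC.
Add 4 hours and 30 minutes leg 3 → 10:44 AM UTC.
Accra is UTC+0, so local arrival is the same: 10:44 AM on Jul 6.

10:44 AM on July 6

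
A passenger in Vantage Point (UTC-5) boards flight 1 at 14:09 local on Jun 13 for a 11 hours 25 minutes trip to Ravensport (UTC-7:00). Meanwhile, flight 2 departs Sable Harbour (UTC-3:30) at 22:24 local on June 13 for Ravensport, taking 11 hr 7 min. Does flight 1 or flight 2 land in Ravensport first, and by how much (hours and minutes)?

the first, by 6 hours 27 minutes

Flight 1 in UTC: 14:09 + 5:00 = 19:09 on Jun 13.
+11 hours 25 minutes → arrive 06:34 UTC on Jun 14.
Flight 2 in UTC: 22:24 + 3:30 = 01:54 on Jun 14.
+11 hours and 7 minutes → arrive 13:01 UTC on Jun 14.
Flight 1 lands earlier by 6 hours 27 minutes.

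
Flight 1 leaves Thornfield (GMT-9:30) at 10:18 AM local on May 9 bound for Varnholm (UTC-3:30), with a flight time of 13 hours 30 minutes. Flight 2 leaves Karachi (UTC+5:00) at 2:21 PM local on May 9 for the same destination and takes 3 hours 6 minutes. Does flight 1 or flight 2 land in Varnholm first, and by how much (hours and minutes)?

Flight 1 in UTC: 10:18 AM + 9:30 = 7:48 PM on May 9.
+13 hours and 30 minutes → arrive 9:18 AM UTC on May 10.
Flight 2 in UTC: 2:21 PM − 5:00 = 9:21 AM on May 9.
+3 hours 6 minutes → arrive 12:27 PM UTC on May 9.
Flight 2 lands earlier by 20 hours 51 minutes.

the second, by 20 hours 51 minutes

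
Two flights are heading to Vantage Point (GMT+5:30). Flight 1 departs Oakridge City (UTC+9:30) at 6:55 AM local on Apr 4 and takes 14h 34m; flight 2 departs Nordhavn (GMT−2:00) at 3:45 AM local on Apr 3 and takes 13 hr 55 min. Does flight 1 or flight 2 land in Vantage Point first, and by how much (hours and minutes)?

the second, by 16 hours 19 minutes

Flight 1 in UTC: 6:55 AM − 9:30 = 9:25 PM on Apr 3.
+14 hours and 34 minutes → arrive 11:59 AM UTC on Apr 4.
Flight 2 in UTC: 3:45 AM + 2:00 = 5:45 AM on Apr 3.
+13 hours 55 minutes → arrive 7:40 PM UTC on Apr 3.
Flight 2 lands earlier by 16 hours 19 minutes.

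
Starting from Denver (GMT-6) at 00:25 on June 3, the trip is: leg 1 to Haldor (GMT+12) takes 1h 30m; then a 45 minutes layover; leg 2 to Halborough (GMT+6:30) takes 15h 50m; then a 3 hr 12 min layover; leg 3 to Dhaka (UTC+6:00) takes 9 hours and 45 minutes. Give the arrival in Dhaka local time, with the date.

19:27 on June 4

Convert departure to UTC: 00:25 + 6:00 = 06:25 UTC on Jun 3.
Add 1 hour and 30 minutes leg 1 → 07:55 UTC.
Add 45 minutes layover in Haldor → 08:40 UTC.
Add 15 hours and 50 minutes leg 2 → 00:30 UTC (Jun 4).
Add 3 hours and 12 minutes layover in Halborough → 03:42 UTC.
Add 9 hours and 45 minutes leg 3 → 13:27 UTC.
Dhaka is UTC+6:00, so local arrival = 13:27 + 6:00 = 19:27 on Jun 4.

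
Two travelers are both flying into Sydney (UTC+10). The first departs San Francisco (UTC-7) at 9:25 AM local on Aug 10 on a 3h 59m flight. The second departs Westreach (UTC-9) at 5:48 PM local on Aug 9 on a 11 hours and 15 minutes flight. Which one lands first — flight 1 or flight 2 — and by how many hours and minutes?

the second, by 6 hours 21 minutes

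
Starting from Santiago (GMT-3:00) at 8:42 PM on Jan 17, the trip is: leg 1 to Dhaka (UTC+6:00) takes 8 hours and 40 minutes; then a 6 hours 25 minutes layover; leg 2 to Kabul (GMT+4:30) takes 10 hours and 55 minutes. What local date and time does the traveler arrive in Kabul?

Convert departure to UTC: 8:42 PM + 3:00 = 11:42 PM UTC on Jan 17.
Add 8 hours and 40 minutes leg 1 → 8:22 AM UTC (Jan 18).
Add 6 hours and 25 minutes layover in Dhaka → 2:47 PM UTC.
Add 10 hours 55 minutes leg 2 → 1:42 AM UTC (Jan 19).
Kabul is UTC+4:30, so local arrival = 1:42 AM + 4:30 = 6:12 AM on Jan 19.

6:12 AM on Jan 19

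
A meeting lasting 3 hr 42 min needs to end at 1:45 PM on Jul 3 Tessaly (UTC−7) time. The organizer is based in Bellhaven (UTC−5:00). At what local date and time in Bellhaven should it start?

Target end time in UTC: 1:45 PM + 7:00 = 8:45 PM on Jul 3.
Subtract 3 hours 42 minutes → start 5:03 PM UTC on Jul 3.
Bellhaven is UTC−5:00: 5:03 PM − 5:00 = 12:03 PM on Jul 3.

12:03 PM on July 3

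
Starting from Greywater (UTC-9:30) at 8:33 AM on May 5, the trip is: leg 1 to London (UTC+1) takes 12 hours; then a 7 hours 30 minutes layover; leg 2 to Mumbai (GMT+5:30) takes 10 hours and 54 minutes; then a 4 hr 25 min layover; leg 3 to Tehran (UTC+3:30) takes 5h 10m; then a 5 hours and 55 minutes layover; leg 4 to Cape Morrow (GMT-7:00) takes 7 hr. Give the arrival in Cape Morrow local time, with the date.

3:57 PM on May 7

Convert departure to UTC: 8:33 AM + 9:30 = 6:03 PM UTC on May 5.
Add 12 hours leg 1 → 6:03 AM UTC (May 6).
Add 7 hours 30 minutes layover in London → 1:33 PM UTC.
Add 10 hours and 54 minutes leg 2 → 12:27 AM UTC (May 7).
Add 4 hours and 25 minutes layover in Mumbai → 4:52 AM UTC.
Add 5 hours and 10 minutes leg 3 → 10:02 AM UTC.
Add 5 hours and 55 minutes layover in Tehran → 3:57 PM UTC.
Add 7 hours leg 4 → 10:57 PM UTC.
Cape Morrow is UTC−7:00, so local arrival = 10:57 PM − 7:00 = 3:57 PM on May 7.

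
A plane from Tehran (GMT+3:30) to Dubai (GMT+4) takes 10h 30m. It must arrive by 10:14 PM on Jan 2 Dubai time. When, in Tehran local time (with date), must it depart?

Target arrival in UTC: 10:14 PM − 4:00 = 6:14 PM on Jan 2.
Subtract 10 hours 30 minutes → departure 7:44 AM UTC on Jan 2.
Tehran is UTC+3:30: 7:44 AM + 3:30 = 11:14 AM on Jan 2.

11:14 AM on January 2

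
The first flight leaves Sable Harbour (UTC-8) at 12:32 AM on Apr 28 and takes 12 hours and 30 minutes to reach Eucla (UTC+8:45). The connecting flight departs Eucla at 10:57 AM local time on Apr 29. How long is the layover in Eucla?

Convert departure to UTC: 12:32 AM + 8:00 = 8:32 AM UTC on Apr 28.
Add 12 hours and 30 minutes flight time → 9:02 PM UTC.
Eucla is UTC+8:45, so local arrival = 9:02 PM + 8:45 = 5:47 AM on Apr 29.
Layover = 10:57 AM − 5:47 AM = 5 hours 10 minutes.

5 hours 10 minutes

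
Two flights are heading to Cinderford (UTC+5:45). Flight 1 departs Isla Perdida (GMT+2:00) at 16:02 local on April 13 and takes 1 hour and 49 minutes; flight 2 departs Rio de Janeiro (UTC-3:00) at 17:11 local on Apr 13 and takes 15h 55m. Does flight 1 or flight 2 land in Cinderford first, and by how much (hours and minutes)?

the first, by 20 hours 15 minutes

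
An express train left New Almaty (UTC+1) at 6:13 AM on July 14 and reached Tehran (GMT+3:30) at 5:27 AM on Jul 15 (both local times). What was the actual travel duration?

20 hours 44 minutes

Tehran is 2:30 ahead of New Almaty.
Clock-face elapsed time (ignoring zones) is 23 hours 14 minutes.
Actual elapsed = 23 hours 14 minutes − 2:30 = 20 hours 44 minutes.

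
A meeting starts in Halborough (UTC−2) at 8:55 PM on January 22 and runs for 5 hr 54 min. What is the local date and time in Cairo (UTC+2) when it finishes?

Convert start to UTC: 8:55 PM + 2:00 = 10:55 PM UTC on Jan 22.
Add 5 hours 54 minutes duration → 4:49 AM UTC (Jan 23).
Cairo is UTC+2:00, so local end time = 4:49 AM + 2:00 = 6:49 AM on Jan 23.

6:49 AM on January 23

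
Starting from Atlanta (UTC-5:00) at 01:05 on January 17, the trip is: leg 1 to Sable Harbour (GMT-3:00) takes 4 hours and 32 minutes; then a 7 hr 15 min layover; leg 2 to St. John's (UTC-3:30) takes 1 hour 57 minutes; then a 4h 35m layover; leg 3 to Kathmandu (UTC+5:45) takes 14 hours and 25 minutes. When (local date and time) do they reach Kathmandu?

Convert departure to UTC: 01:05 + 5:00 = 06:05 UTC on Jan 17.
Add 4 hours 32 minutes leg 1 → 10:37 UTC.
Add 7 hours and 15 minutes layover in Sable Harbour → 17:52 UTC.
Add 1 hour and 57 minutes leg 2 → 19:49 UTC.
Add 4 hours and 35 minutes layover in St. John's → 00:24 UTC (Jan 18).
Add 14 hours 25 minutes leg 3 → 14:49 UTC.
Kathmandu is UTC+5:45, so local arrival = 14:49 + 5:45 = 20:34 on Jan 18.

20:34 on January 18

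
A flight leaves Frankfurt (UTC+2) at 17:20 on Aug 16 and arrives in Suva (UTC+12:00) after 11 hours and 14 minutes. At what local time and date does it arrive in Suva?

14:34 on August 17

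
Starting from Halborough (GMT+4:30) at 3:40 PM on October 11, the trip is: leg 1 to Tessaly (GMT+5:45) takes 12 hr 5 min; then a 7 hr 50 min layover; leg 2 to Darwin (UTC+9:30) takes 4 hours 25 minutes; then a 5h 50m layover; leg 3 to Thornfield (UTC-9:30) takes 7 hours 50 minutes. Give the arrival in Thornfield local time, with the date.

3:40 PM on October 12

Convert departure to UTC: 3:40 PM − 4:30 = 11:10 AM UTC on Oct 11.
Add 12 hours 5 minutes leg 1 → 11:15 PM UTC.
Add 7 hours and 50 minutes layover in Tessaly → 7:05 AM UTC (Oct 12).
Add 4 hours 25 minutes leg 2 → 11:30 AM UTC.
Add 5 hours 50 minutes layover in Darwin → 5:20 PM UTC.
Add 7 hours and 50 minutes leg 3 → 1:10 AM UTC (Oct 13).
Thornfield is UTC−9:30, so local arrival = 1:10 AM − 9:30 = 3:40 PM on Oct 12.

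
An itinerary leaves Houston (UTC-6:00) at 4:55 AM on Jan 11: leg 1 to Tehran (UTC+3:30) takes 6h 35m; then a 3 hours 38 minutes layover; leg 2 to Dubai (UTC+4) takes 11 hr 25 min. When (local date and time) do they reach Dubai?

Convert departure to UTC: 4:55 AM + 6:00 = 10:55 AM UTC on Jan 11.
Add 6 hours 35 minutes leg 1 → 5:30 PM UTC.
Add 3 hours 38 minutes layover in Tehran → 9:08 PM UTC.
Add 11 hours and 25 minutes leg 2 → 8:33 AM UTC (Jan 12).
Dubai is UTC+4:00, so local arrival = 8:33 AM + 4:00 = 12:33 PM on Jan 12.

12:33 PM on January 12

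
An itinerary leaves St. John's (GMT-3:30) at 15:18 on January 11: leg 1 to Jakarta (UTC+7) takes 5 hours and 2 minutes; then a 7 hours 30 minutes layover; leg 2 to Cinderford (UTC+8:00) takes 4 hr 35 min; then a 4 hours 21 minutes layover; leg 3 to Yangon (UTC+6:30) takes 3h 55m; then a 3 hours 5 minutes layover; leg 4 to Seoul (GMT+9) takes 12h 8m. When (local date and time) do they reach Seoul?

20:24 on January 13

Convert departure to UTC: 15:18 + 3:30 = 18:48 UTC on Jan 11.
Add 5 hours and 2 minutes leg 1 → 23:50 UTC.
Add 7 hours and 30 minutes layover in Jakarta → 07:20 UTC (Jan 12).
Add 4 hours 35 minutes leg 2 → 11:55 UTC.
Add 4 hours and 21 minutes layover in Cinderford → 16:16 UTC.
Add 3 hours and 55 minutes leg 3 → 20:11 UTC.
Add 3 hours 5 minutes layover in Yangon → 23:16 UTC.
Add 12 hours and 8 minutes leg 4 → 11:24 UTC (Jan 13).
Seoul is UTC+9:00, so local arrival = 11:24 + 9:00 = 20:24 on Jan 13.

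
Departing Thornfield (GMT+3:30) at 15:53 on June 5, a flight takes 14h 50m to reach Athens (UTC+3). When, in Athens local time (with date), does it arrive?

Athens is 0:30 behind Thornfield.
After 14 hours 50 minutes it is 06:43 (Jun 6) in Thornfield.
Shift by the zone difference: 06:43 − 0:30 = 06:13 on Jun 6 in Athens.

06:13 on June 6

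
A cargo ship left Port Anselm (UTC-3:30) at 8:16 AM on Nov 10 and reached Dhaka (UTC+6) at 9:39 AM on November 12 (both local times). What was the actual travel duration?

Dhaka is 9:30 ahead of Port Anselm.
Clock-face elapsed time (ignoring zones) is 49 hours 23 minutes.
Actual elapsed = 49 hours 23 minutes − 9:30 = 39 hours 53 minutes.

39 hours 53 minutes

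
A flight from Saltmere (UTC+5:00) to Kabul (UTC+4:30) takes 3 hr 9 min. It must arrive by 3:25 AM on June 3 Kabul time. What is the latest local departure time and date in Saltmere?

12:46 AM on Jun 3

Target arrival in UTC: 3:25 AM − 4:30 = 10:55 PM on Jun 2.
Subtract 3 hours 9 minutes → departure 7:46 PM UTC on Jun 2.
Saltmere is UTC+5:00: 7:46 PM + 5:00 = 12:46 AM on Jun 3.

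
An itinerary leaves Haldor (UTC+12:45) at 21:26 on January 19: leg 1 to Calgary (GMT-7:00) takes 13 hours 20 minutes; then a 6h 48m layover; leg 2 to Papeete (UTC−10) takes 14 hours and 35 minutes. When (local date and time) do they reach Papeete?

09:24 on January 20

Convert departure to UTC: 21:26 − 12:45 = 08:41 UTC on Jan 19.
Add 13 hours and 20 minutes leg 1 → 22:01 UTC.
Add 6 hours and 48 minutes layover in Calgary → 04:49 UTC (Jan 20).
Add 14 hours and 35 minutes leg 2 → 19:24 UTC.
Papeete is UTC−10:00, so local arrival = 19:24 − 10:00 = 09:24 on Jan 20.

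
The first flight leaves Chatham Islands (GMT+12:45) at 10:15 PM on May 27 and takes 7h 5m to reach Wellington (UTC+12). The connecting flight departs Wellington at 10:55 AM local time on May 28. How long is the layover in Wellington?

6 hours 20 minutes

Convert departure to UTC: 10:15 PM − 12:45 = 9:30 AM UTC on May 27.
Add 7 hours 5 minutes flight time → 4:35 PM UTC.
Wellington is UTC+12:00, so local arrival = 4:35 PM + 12:00 = 4:35 AM on May 28.
Layover = 10:55 AM − 4:35 AM = 6 hours 20 minutes.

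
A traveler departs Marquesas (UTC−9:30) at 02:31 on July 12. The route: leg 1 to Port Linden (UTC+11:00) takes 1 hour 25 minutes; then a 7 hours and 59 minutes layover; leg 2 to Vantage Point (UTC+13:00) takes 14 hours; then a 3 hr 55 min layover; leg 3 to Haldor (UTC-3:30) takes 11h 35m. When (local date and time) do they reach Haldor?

Convert departure to UTC: 02:31 + 9:30 = 12:01 UTC on Jul 12.
Add 1 hour and 25 minutes leg 1 → 13:26 UTC.
Add 7 hours 59 minutes layover in Port Linden → 21:25 UTC.
Add 14 hours leg 2 → 11:25 UTC (Jul 13).
Add 3 hours 55 minutes layover in Vantage Point → 15:20 UTC.
Add 11 hours 35 minutes leg 3 → 02:55 UTC (Jul 14).
Haldor is UTC−3:30, so local arrival = 02:55 − 3:30 = 23:25 on Jul 13.

23:25 on July 13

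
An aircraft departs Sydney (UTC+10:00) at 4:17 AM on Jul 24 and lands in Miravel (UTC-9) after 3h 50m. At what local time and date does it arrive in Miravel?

Convert departure to UTC: 4:17 AM − 10:00 = 6:17 PM UTC on Jul 23.
Add 3 hours 50 minutes travel time → 10:07 PM UTC.
Miravel is UTC−9:00, so local arrival = 10:07 PM − 9:00 = 1:07 PM on Jul 23.

1:07 PM on Jul 23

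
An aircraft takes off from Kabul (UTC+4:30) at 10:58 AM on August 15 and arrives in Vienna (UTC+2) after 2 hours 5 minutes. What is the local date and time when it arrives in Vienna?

Vienna is 2:30 behind Kabul.
After 2 hours 5 minutes it is 1:03 PM in Kabul.
Shift by the zone difference: 1:03 PM − 2:30 = 10:33 AM on Aug 15 in Vienna.

10:33 AM on Aug 15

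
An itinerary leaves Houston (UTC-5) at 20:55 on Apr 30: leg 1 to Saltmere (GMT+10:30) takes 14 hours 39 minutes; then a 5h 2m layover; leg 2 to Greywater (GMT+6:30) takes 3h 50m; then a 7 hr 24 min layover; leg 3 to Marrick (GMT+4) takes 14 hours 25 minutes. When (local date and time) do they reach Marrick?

03:15 on May 3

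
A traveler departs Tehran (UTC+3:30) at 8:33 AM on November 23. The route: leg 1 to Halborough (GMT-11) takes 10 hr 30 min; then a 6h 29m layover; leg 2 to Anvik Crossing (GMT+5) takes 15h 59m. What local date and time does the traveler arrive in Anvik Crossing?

7:01 PM on November 24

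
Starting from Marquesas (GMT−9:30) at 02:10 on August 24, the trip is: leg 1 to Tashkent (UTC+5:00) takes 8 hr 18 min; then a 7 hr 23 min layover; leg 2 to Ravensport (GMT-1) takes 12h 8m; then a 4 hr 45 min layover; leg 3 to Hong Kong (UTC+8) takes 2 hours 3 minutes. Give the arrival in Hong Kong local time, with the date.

06:17 on August 26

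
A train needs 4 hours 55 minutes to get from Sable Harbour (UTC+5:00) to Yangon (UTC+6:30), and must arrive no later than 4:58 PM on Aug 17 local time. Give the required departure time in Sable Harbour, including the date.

Target arrival in UTC: 4:58 PM − 6:30 = 10:28 AM on Aug 17.
Subtract 4 hours and 55 minutes → departure 5:33 AM UTC on Aug 17.
Sable Harbour is UTC+5:00: 5:33 AM + 5:00 = 10:33 AM on Aug 17.

10:33 AM on August 17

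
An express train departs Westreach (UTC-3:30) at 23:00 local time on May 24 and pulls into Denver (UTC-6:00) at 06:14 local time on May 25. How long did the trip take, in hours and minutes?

Departure in UTC: 23:00 + 3:30 = 02:30 on May 25.
Arrival in UTC: 06:14 + 6:00 = 12:14 on May 25.
Elapsed = 12:14 − 02:30 = 9 hours 44 minutes.

9 hours 44 minutes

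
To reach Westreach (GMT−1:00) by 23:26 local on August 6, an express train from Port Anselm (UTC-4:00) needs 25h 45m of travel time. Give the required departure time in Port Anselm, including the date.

18:41 on Aug 5

Target arrival in UTC: 23:26 + 1:00 = 00:26 on Aug 7.
Subtract 25 hours and 45 minutes → departure 22:41 UTC on Aug 5.
Port Anselm is UTC−4:00: 22:41 − 4:00 = 18:41 on Aug 5.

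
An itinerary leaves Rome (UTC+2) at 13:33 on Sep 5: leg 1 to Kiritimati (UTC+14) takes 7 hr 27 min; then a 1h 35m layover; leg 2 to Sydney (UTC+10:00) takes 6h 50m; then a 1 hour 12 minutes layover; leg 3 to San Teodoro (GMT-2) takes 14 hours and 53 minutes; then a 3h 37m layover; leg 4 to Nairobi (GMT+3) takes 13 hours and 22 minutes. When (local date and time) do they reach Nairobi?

Convert departure to UTC: 13:33 − 2:00 = 11:33 UTC on Sep 5.
Add 7 hours and 27 minutes leg 1 → 19:00 UTC.
Add 1 hour 35 minutes layover in Kiritimati → 20:35 UTC.
Add 6 hours and 50 minutes leg 2 → 03:25 UTC (Sep 6).
Add 1 hour and 12 minutes layover in Sydney → 04:37 UTC.
Add 14 hours 53 minutes leg 3 → 19:30 UTC.
Add 3 hours 37 minutes layover in San Teodoro → 23:07 UTC.
Add 13 hours 22 minutes leg 4 → 12:29 UTC (Sep 7).
Nairobi is UTC+3:00, so local arrival = 12:29 + 3:00 = 15:29 on Sep 7.

15:29 on September 7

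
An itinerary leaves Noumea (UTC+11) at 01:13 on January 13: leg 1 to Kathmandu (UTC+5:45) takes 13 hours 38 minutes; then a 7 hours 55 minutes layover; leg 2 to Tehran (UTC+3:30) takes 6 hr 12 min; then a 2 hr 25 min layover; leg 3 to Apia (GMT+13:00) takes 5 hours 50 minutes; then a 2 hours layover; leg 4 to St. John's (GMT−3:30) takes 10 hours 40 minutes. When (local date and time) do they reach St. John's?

11:23 on January 14

Convert departure to UTC: 01:13 − 11:00 = 14:13 UTC on Jan 12.
Add 13 hours 38 minutes leg 1 → 03:51 UTC (Jan 13).
Add 7 hours 55 minutes layover in Kathmandu → 11:46 UTC.
Add 6 hours 12 minutes leg 2 → 17:58 UTC.
Add 2 hours and 25 minutes layover in Tehran → 20:23 UTC.
Add 5 hours 50 minutes leg 3 → 02:13 UTC (Jan 14).
Add 2 hours layover in Apia → 04:13 UTC.
Add 10 hours 40 minutes leg 4 → 14:53 UTC.
St. John's is UTC−3:30, so local arrival = 14:53 − 3:30 = 11:23 on Jan 14.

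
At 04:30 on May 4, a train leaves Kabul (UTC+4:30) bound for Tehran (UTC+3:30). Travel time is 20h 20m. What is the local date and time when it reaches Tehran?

23:50 on May 4

Convert departure to UTC: 04:30 − 4:30 = 00:00 UTC on May 4.
Add 20 hours and 20 minutes travel time → 20:20 UTC.
Tehran is UTC+3:30, so local arrival = 20:20 + 3:30 = 23:50 on May 4.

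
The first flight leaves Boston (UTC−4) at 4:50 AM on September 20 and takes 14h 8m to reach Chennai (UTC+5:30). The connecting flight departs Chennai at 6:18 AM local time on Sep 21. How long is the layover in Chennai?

1 hour 50 minutes

Convert departure to UTC: 4:50 AM + 4:00 = 8:50 AM UTC on Sep 20.
Add 14 hours 8 minutes flight time → 10:58 PM UTC.
Chennai is UTC+5:30, so local arrival = 10:58 PM + 5:30 = 4:28 AM on Sep 21.
Layover = 6:18 AM − 4:28 AM = 1 hour 50 minutes.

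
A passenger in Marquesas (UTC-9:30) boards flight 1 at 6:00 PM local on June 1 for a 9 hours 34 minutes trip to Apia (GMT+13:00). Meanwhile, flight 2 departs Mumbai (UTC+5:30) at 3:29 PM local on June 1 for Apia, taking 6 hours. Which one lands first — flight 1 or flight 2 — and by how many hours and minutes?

the second, by 21 hours 5 minutes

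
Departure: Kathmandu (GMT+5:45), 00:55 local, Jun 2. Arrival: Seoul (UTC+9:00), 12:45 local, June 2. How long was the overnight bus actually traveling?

8 hours 35 minutes

Seoul is 3:15 ahead of Kathmandu.
Clock-face elapsed time (ignoring zones) is 11 hours 50 minutes.
Actual elapsed = 11 hours 50 minutes − 3:15 = 8 hours 35 minutes.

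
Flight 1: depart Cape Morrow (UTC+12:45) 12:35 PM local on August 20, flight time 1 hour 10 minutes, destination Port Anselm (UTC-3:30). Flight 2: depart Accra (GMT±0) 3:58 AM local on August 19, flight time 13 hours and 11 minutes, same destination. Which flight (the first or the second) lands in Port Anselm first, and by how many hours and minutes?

the second, by 7 hours 51 minutes

Flight 1 in UTC: 12:35 PM − 12:45 = 11:50 PM on Aug 19.
+1 hour and 10 minutes → arrive 1:00 AM UTC on Aug 20.
Flight 2 departs at 3:58 AM UTC (Aug 19).
+13 hours and 11 minutes → arrive 5:09 PM UTC on Aug 19.
Flight 2 lands earlier by 7 hours 51 minutes.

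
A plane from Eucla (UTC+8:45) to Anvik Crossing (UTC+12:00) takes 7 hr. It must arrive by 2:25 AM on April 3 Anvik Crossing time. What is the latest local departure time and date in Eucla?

4:10 PM on April 2

Target arrival in UTC: 2:25 AM − 12:00 = 2:25 PM on Apr 2.
Subtract 7 hours → departure 7:25 AM UTC on Apr 2.
Eucla is UTC+8:45: 7:25 AM + 8:45 = 4:10 PM on Apr 2.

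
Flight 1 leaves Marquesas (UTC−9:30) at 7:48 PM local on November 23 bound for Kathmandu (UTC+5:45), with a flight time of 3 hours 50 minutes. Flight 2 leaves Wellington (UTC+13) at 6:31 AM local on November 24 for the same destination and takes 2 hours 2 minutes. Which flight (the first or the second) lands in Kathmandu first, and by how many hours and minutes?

the second, by 13 hours 35 minutes

Flight 1 in UTC: 7:48 PM + 9:30 = 5:18 AM on Nov 24.
+3 hours 50 minutes → arrive 9:08 AM UTC on Nov 24.
Flight 2 in UTC: 6:31 AM − 13:00 = 5:31 PM on Nov 23.
+2 hours and 2 minutes → arrive 7:33 PM UTC on Nov 23.
Flight 2 lands earlier by 13 hours 35 minutes.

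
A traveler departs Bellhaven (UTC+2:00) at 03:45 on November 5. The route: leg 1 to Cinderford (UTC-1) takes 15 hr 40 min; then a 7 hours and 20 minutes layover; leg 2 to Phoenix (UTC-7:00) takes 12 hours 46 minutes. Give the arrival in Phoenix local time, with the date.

06:31 on November 6

Convert departure to UTC: 03:45 − 2:00 = 01:45 UTC on Nov 5.
Add 15 hours 40 minutes leg 1 → 17:25 UTC.
Add 7 hours 20 minutes layover in Cinderford → 00:45 UTC (Nov 6).
Add 12 hours and 46 minutes leg 2 → 13:31 UTC.
Phoenix is UTC−7:00, so local arrival = 13:31 − 7:00 = 06:31 on Nov 6.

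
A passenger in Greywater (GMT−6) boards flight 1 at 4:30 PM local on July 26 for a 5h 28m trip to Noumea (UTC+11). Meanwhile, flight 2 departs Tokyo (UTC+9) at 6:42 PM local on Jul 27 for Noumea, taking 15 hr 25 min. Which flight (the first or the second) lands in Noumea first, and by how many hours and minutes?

Flight 1 in UTC: 4:30 PM + 6:00 = 10:30 PM on Jul 26.
+5 hours and 28 minutes → arrive 3:58 AM UTC on Jul 27.
Flight 2 in UTC: 6:42 PM − 9:00 = 9:42 AM on Jul 27.
+15 hours and 25 minutes → arrive 1:07 AM UTC on Jul 28.
Flight 1 lands earlier by 21 hours 9 minutes.

the first, by 21 hours 9 minutes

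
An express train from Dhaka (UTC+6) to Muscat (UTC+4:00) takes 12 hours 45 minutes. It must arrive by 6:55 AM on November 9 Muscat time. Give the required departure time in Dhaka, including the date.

8:10 PM on November 8

Target arrival in UTC: 6:55 AM − 4:00 = 2:55 AM on Nov 9.
Subtract 12 hours and 45 minutes → departure 2:10 PM UTC on Nov 8.
Dhaka is UTC+6:00: 2:10 PM + 6:00 = 8:10 PM on Nov 8.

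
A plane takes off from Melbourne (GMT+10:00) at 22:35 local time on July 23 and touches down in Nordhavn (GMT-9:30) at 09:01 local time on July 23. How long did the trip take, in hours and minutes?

5 hours 56 minutes

Nordhavn is 19:30 behind Melbourne.
Clock-face elapsed time (ignoring zones) is −13 hours 34 minutes.
Actual elapsed = −13 hours 34 minutes + 19:30 = 5 hours 56 minutes.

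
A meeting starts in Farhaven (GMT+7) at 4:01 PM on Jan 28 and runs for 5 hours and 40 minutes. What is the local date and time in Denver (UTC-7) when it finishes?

Convert start to UTC: 4:01 PM − 7:00 = 9:01 AM UTC on Jan 28.
Add 5 hours 40 minutes duration → 2:41 PM UTC.
Denver is UTC−7:00, so local end time = 2:41 PM − 7:00 = 7:41 AM on Jan 28.

7:41 AM on January 28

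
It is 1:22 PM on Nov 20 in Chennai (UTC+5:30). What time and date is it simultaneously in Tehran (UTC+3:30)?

Tehran is 2:00 behind Chennai.
Shift by the zone difference: 1:22 PM − 2:00 = 11:22 AM on Nov 20 in Tehran.

11:22 AM on November 20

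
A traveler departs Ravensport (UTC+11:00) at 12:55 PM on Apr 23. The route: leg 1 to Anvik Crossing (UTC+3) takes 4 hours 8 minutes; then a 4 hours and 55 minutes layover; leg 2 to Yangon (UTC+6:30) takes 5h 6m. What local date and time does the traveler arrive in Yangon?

Convert departure to UTC: 12:55 PM − 11:00 = 1:55 AM UTC on Apr 23.
Add 4 hours and 8 minutes leg 1 → 6:03 AM UTC.
Add 4 hours 55 minutes layover in Anvik Crossing → 10:58 AM UTC.
Add 5 hours 6 minutes leg 2 → 4:04 PM UTC.
Yangon is UTC+6:30, so local arrival = 4:04 PM + 6:30 = 10:34 PM on Apr 23.

10:34 PM on April 23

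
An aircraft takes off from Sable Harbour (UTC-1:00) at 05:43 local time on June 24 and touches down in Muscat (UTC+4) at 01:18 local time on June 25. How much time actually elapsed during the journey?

Departure in UTC: 05:43 + 1:00 = 06:43 on Jun 24.
Arrival in UTC: 01:18 − 4:00 = 21:18 on Jun 24.
Elapsed = 21:18 − 06:43 = 14 hours 35 minutes.

14 hours 35 minutes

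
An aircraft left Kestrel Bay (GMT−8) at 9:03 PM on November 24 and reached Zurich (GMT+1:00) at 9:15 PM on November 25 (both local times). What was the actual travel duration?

15 hours 12 minutes

Departure in UTC: 9:03 PM + 8:00 = 5:03 AM on Nov 25.
Arrival in UTC: 9:15 PM − 1:00 = 8:15 PM on Nov 25.
Elapsed = 8:15 PM − 5:03 AM = 15 hours 12 minutes.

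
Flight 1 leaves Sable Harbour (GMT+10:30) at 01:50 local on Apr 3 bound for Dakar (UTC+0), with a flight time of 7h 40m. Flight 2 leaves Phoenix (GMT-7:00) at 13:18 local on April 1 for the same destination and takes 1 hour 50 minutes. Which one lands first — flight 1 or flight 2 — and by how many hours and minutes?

Flight 1 in UTC: 01:50 − 10:30 = 15:20 on Apr 2.
+7 hours and 40 minutes → arrive 23:00 UTC on Apr 2.
Flight 2 in UTC: 13:18 + 7:00 = 20:18 on Apr 1.
+1 hour 50 minutes → arrive 22:08 UTC on Apr 1.
Flight 2 lands earlier by 24 hours 52 minutes.

the second, by 24 hours 52 minutes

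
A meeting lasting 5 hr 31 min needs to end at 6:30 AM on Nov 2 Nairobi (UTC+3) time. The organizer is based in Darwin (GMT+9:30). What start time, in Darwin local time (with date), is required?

Target end time in UTC: 6:30 AM − 3:00 = 3:30 AM on Nov 2.
Subtract 5 hours and 31 minutes → start 9:59 PM UTC on Nov 1.
Darwin is UTC+9:30: 9:59 PM + 9:30 = 7:29 AM on Nov 2.

7:29 AM on November 2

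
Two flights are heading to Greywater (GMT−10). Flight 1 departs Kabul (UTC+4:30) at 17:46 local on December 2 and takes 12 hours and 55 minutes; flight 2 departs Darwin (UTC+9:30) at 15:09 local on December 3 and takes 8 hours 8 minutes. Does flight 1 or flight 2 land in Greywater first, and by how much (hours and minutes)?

the first, by 11 hours 36 minutes

Flight 1 in UTC: 17:46 − 4:30 = 13:16 on Dec 2.
+12 hours and 55 minutes → arrive 02:11 UTC on Dec 3.
Flight 2 in UTC: 15:09 − 9:30 = 05:39 on Dec 3.
+8 hours and 8 minutes → arrive 13:47 UTC on Dec 3.
Flight 1 lands earlier by 11 hours 36 minutes.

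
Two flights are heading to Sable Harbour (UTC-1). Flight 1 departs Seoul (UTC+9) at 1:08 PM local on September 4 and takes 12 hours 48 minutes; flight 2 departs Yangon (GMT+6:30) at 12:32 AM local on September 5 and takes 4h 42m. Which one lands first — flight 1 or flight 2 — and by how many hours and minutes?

the first, by 5 hours 48 minutes

Flight 1 in UTC: 1:08 PM − 9:00 = 4:08 AM on Sep 4.
+12 hours and 48 minutes → arrive 4:56 PM UTC on Sep 4.
Flight 2 in UTC: 12:32 AM − 6:30 = 6:02 PM on Sep 4.
+4 hours and 42 minutes → arrive 10:44 PM UTC on Sep 4.
Flight 1 lands earlier by 5 hours 48 minutes.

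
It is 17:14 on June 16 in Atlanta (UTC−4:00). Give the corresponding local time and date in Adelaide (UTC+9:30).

06:44 on Jun 17

In UTC: 17:14 + 4:00 = 21:14 on Jun 16.
Adelaide is UTC+9:30: 21:14 + 9:30 = 06:44 on Jun 17.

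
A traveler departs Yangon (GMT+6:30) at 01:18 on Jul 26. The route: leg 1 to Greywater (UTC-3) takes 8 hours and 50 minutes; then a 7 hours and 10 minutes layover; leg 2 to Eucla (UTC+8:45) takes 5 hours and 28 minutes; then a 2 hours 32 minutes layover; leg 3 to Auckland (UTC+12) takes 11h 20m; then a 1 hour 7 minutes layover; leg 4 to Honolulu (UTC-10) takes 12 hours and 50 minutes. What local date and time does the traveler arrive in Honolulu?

Convert departure to UTC: 01:18 − 6:30 = 18:48 UTC on Jul 25.
Add 8 hours and 50 minutes leg 1 → 03:38 UTC (Jul 26).
Add 7 hours and 10 minutes layover in Greywater → 10:48 UTC.
Add 5 hours and 28 minutes leg 2 → 16:16 UTC.
Add 2 hours and 32 minutes layover in Eucla → 18:48 UTC.
Add 11 hours and 20 minutes leg 3 → 06:08 UTC (Jul 27).
Add 1 hour 7 minutes layover in Auckland → 07:15 UTC.
Add 12 hours and 50 minutes leg 4 → 20:05 UTC.
Honolulu is UTC−10:00, so local arrival = 20:05 − 10:00 = 10:05 on Jul 27.

10:05 on July 27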